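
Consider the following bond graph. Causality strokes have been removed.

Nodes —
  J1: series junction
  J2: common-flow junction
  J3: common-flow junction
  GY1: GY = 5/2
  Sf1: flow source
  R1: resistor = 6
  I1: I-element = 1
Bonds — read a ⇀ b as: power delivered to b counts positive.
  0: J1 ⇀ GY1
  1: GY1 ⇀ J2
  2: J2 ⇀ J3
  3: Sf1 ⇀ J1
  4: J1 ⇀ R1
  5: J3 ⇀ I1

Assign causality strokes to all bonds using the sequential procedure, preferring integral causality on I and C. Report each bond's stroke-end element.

b3 stroke at Sf1  (source Sf1 imposes f)
b0 stroke at J1  (1-jn J1 has f-setter on 3)
b4 stroke at J1  (1-jn J1 has f-setter on 3)
b1 stroke at J2  (GY GY1: same side as bond 0)
b2 stroke at J3  (closing 1-jn rule on J2)
b5 stroke at I1  (only one flow-in slot at J3)

#0 stroke at J1
#1 stroke at J2
#2 stroke at J3
#3 stroke at Sf1
#4 stroke at J1
#5 stroke at I1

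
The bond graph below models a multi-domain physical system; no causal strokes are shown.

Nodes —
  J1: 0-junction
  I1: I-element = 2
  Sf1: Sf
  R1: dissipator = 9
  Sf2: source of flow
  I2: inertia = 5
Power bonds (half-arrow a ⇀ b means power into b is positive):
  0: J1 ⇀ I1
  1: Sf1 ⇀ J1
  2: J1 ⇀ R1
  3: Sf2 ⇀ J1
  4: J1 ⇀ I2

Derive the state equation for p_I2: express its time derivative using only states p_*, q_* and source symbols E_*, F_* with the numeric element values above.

b1 →Sf1  (source Sf1 imposes f)
b3 →Sf2  (Sf2: flow source, stroke at near end)
b0 →I1  (prefer integral on I1)
b4 →I2  (I2 outputs flow p/I2)
b2 →J1  (only one effort-in slot at J1)

dp_I2/dt = 9*F_Sf1 + 9*F_Sf2 - 9*p_I1/2 - 9*p_I2/5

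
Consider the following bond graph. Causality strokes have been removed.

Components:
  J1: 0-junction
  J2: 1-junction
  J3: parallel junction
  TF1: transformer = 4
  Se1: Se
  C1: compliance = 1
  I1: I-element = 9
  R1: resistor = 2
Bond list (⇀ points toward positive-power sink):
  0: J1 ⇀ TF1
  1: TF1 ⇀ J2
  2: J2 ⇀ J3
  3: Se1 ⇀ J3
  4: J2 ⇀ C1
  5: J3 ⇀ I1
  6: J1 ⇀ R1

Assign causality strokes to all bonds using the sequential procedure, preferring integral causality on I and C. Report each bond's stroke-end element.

β3 stroke at J3  (Se1 (Se) sets effort on bond)
β2 stroke at J2  (0-jn J3 has e-setter on 3)
β5 stroke at I1  (J3: bond 3 brought effort, rest push out)
β4 stroke at J2  (C1: C, integral causality)
β1 stroke at TF1  (J2 needs exactly one f-in)
β0 stroke at J1  (TF TF1: opposite of bond 1)
β6 stroke at R1  (0-jn J1 has e-setter on 0)

bond 0 →J1
bond 1 →TF1
bond 2 →J2
bond 3 →J3
bond 4 →J2
bond 5 →I1
bond 6 →R1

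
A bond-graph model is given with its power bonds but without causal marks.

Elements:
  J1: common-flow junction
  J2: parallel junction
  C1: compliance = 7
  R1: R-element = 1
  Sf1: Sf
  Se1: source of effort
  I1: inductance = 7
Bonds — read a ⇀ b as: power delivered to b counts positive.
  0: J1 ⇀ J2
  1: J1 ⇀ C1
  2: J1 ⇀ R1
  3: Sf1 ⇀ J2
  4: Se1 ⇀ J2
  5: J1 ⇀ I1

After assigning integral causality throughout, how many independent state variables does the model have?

2  (C1, I1 all integral)

#3 →Sf1  (Sf1 fixes flow; stroke at Sf1)
#4 →J2  (source Se1 imposes e)
#0 →J1  (common-e at J2 fixed by 4)
#1 →J1  (prefer integral on C1)
#5 →I1  (I1: I, integral causality)
#2 →J1  (J1 flow already set via bond 5)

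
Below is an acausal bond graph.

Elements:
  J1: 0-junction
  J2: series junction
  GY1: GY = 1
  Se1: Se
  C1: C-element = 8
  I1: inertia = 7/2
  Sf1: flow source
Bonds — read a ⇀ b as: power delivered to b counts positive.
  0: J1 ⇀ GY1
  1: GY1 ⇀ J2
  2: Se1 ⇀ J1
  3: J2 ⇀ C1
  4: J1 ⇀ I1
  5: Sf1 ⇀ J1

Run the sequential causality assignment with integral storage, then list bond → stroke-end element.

bond 2 |J1  (Se1: effort source, stroke at far end)
bond 5 |Sf1  (source Sf1 imposes f)
bond 0 |GY1  (0-jn J1 has e-setter on 2)
bond 4 |I1  (0-jn J1 has e-setter on 2)
bond 1 |GY1  (through GY1, causality inverts; strokes same side of GY1)
bond 3 |J2  (J2 flow already set via bond 1)

#0 →GY1
#1 →GY1
#2 →J1
#3 →J2
#4 →I1
#5 →Sf1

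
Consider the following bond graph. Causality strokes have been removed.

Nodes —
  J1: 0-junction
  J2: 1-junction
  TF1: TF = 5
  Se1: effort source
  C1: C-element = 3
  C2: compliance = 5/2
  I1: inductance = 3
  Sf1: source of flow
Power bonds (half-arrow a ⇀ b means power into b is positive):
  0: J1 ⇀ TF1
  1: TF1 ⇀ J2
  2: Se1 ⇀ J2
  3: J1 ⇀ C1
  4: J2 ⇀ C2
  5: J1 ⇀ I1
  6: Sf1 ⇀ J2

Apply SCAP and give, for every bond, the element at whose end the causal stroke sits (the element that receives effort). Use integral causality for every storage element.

bond 0 |TF1
bond 1 |J2
bond 2 |J2
bond 3 |J1
bond 4 |J2
bond 5 |I1
bond 6 |Sf1

b2 stroke→J2  (Se1: effort source, stroke at far end)
b6 stroke→Sf1  (source Sf1 imposes f)
b1 stroke→J2  (J2 flow already set via bond 6)
b4 stroke→J2  (common-f at J2 fixed by 6)
b0 stroke→TF1  (TF1 one-in-one-out from 1)
b3 stroke→J1  (C1: C, integral causality)
b5 stroke→I1  (0-jn J1 has e-setter on 3)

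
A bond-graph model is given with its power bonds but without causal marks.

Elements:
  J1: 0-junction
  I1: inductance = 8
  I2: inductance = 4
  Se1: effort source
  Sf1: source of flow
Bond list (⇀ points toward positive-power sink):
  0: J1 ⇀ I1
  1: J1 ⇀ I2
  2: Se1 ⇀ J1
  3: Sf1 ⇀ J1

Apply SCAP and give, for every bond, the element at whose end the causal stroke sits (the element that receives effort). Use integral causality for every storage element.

bond 0 |I1
bond 1 |I2
bond 2 |J1
bond 3 |Sf1

bond 2 |J1  (Se1: effort source, stroke at far end)
bond 3 |Sf1  (Sf1 (Sf) sets flow on bond)
bond 0 |I1  (0-jn J1 has e-setter on 2)
bond 1 |I2  (J1: bond 2 brought effort, rest push out)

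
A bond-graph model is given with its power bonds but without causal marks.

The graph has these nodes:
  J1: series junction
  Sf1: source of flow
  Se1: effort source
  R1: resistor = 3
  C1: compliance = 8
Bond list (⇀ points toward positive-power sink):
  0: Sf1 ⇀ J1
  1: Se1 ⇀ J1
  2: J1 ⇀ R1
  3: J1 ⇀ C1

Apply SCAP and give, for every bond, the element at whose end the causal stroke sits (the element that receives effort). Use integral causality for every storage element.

β0 |Sf1
β1 |J1
β2 |J1
β3 |J1

β0 stroke→Sf1  (Sf1: flow source, stroke at near end)
β1 stroke→J1  (Se1 (Se) sets effort on bond)
β2 stroke→J1  (J1 flow already set via bond 0)
β3 stroke→J1  (J1 flow already set via bond 0)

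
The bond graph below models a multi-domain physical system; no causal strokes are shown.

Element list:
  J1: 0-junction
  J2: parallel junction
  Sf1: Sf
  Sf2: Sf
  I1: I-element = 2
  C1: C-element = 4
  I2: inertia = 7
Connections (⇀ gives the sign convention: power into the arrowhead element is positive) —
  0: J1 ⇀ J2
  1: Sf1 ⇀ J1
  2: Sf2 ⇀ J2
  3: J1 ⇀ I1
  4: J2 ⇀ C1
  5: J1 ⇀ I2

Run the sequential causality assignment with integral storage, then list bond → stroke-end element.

bond 1 |Sf1  (Sf1 fixes flow; stroke at Sf1)
bond 2 |Sf2  (Sf2 (Sf) sets flow on bond)
bond 3 |I1  (I1: I, integral causality)
bond 4 |J2  (C1 integral (e out))
bond 0 |J1  (common-e at J2 fixed by 4)
bond 5 |I2  (J1: bond 0 brought effort, rest push out)

b0 stroke→J1
b1 stroke→Sf1
b2 stroke→Sf2
b3 stroke→I1
b4 stroke→J2
b5 stroke→I2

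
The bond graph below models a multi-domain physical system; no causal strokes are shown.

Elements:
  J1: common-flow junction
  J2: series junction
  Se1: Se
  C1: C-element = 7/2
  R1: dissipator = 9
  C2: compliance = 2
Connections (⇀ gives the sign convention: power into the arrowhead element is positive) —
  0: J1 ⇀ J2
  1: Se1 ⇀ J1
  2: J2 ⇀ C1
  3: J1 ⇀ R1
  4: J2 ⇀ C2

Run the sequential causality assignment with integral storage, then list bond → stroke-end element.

β0 →J1
β1 →J1
β2 →J2
β3 →R1
β4 →J2

b1 stroke→J1  (Se1 fixes effort; stroke away)
b2 stroke→J2  (C1 outputs effort q/C1)
b4 stroke→J2  (C2: C, integral causality)
b0 stroke→J1  (only one flow-in slot at J2)
b3 stroke→R1  (closing 1-jn rule on J1)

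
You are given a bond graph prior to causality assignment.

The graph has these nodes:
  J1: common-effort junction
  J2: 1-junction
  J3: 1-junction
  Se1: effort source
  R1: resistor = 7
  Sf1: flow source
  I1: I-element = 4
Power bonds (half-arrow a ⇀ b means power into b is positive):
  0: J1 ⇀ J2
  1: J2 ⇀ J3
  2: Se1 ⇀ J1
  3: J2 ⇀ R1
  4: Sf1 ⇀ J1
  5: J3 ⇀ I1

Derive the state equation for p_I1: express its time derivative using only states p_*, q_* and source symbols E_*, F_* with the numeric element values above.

dp_I1/dt = E_Se1 - 7*p_I1/4

β2 →J1  (Se1 fixes effort; stroke away)
β4 →Sf1  (Sf1 fixes flow; stroke at Sf1)
β0 →J2  (common-e at J1 fixed by 2)
β5 →I1  (I1: I, integral causality)
β1 →J3  (1-jn J3 has f-setter on 5)
β3 →J2  (J2: bond 1 brought flow, rest push out)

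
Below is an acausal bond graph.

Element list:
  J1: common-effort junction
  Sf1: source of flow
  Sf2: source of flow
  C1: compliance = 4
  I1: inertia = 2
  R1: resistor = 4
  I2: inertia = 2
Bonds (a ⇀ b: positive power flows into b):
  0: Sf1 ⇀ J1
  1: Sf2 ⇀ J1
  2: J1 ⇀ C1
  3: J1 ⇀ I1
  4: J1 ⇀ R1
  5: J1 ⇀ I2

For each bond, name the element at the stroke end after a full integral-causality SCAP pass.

bond 0 →Sf1  (Sf1 fixes flow; stroke at Sf1)
bond 1 →Sf2  (Sf2 (Sf) sets flow on bond)
bond 2 →J1  (C1: C, integral causality)
bond 3 →I1  (J1: bond 2 brought effort, rest push out)
bond 4 →R1  (J1: bond 2 brought effort, rest push out)
bond 5 →I2  (0-jn J1 has e-setter on 2)

#0 →Sf1
#1 →Sf2
#2 →J1
#3 →I1
#4 →R1
#5 →I2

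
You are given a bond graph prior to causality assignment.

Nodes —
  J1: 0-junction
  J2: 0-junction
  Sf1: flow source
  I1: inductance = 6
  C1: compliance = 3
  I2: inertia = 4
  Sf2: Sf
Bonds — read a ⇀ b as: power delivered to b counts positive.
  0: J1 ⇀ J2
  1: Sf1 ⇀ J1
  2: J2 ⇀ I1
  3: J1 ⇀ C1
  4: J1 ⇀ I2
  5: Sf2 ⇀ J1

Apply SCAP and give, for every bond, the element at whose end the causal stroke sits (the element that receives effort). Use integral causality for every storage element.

bond 1 stroke→Sf1  (Sf1 (Sf) sets flow on bond)
bond 5 stroke→Sf2  (Sf2 fixes flow; stroke at Sf2)
bond 2 stroke→I1  (I1: I, integral causality)
bond 0 stroke→J2  (J2 needs exactly one e-in)
bond 3 stroke→J1  (C1: C, integral causality)
bond 4 stroke→I2  (J1 effort already set via bond 3)

β0 →J2
β1 →Sf1
β2 →I1
β3 →J1
β4 →I2
β5 →Sf2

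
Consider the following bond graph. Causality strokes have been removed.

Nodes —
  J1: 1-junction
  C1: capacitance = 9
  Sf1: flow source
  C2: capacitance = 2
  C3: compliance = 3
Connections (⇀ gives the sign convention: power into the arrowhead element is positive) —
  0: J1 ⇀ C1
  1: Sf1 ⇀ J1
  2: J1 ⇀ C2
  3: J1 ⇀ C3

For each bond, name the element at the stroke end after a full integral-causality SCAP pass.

#0 stroke→J1
#1 stroke→Sf1
#2 stroke→J1
#3 stroke→J1

bond 1 stroke at Sf1  (Sf1 fixes flow; stroke at Sf1)
bond 0 stroke at J1  (J1 flow already set via bond 1)
bond 2 stroke at J1  (common-f at J1 fixed by 1)
bond 3 stroke at J1  (common-f at J1 fixed by 1)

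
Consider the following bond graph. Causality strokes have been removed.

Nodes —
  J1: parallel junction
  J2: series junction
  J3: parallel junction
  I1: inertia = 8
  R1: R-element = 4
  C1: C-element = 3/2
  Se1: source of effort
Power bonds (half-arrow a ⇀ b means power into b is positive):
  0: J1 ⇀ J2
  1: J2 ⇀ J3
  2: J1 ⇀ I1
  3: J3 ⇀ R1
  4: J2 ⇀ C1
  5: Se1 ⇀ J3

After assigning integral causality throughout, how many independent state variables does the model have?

2  (C1, I1 all integral)

#5 |J3  (Se1 (Se) sets effort on bond)
#1 |J2  (J3: bond 5 brought effort, rest push out)
#3 |R1  (J3 effort already set via bond 5)
#2 |I1  (I1 outputs flow p/I1)
#0 |J1  (only one effort-in slot at J1)
#4 |J2  (J2 flow already set via bond 0)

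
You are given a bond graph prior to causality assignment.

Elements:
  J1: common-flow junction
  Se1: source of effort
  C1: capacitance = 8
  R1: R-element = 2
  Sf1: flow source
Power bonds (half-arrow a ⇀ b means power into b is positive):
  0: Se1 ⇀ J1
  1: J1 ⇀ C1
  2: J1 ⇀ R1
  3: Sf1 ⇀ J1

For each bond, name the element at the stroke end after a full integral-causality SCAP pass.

b0 |J1
b1 |J1
b2 |J1
b3 |Sf1

bond 0 |J1  (source Se1 imposes e)
bond 3 |Sf1  (source Sf1 imposes f)
bond 1 |J1  (J1: bond 3 brought flow, rest push out)
bond 2 |J1  (1-jn J1 has f-setter on 3)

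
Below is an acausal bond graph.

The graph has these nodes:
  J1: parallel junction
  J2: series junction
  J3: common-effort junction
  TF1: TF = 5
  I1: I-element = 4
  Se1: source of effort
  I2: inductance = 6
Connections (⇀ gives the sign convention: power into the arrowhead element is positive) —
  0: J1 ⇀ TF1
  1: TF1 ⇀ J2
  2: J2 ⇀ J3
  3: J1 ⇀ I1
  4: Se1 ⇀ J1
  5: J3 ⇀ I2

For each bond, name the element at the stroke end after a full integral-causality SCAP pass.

β0 stroke→TF1
β1 stroke→J2
β2 stroke→J3
β3 stroke→I1
β4 stroke→J1
β5 stroke→I2

bond 4 →J1  (Se1 fixes effort; stroke away)
bond 0 →TF1  (J1: bond 4 brought effort, rest push out)
bond 3 →I1  (J1: bond 4 brought effort, rest push out)
bond 1 →J2  (through TF1, causality passes straight; one stroke at TF1)
bond 2 →J3  (J2 needs exactly one f-in)
bond 5 →I2  (0-jn J3 has e-setter on 2)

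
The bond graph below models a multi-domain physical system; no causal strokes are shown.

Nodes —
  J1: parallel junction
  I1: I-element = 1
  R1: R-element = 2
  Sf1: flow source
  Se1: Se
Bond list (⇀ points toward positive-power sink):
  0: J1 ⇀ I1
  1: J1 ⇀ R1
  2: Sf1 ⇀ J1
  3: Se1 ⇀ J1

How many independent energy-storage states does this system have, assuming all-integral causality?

1  (I1 all integral)

β2 stroke→Sf1  (source Sf1 imposes f)
β3 stroke→J1  (Se1 (Se) sets effort on bond)
β0 stroke→I1  (0-jn J1 has e-setter on 3)
β1 stroke→R1  (J1: bond 3 brought effort, rest push out)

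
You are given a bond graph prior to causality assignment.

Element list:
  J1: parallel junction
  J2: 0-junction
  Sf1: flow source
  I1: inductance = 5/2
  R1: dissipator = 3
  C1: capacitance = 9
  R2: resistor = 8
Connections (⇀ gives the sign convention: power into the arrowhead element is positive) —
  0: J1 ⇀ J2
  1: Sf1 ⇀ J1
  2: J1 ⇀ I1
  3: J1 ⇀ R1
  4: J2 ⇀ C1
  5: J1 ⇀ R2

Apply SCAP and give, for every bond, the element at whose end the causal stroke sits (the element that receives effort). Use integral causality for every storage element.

β0 stroke at J1
β1 stroke at Sf1
β2 stroke at I1
β3 stroke at R1
β4 stroke at J2
β5 stroke at R2

bond 1 stroke at Sf1  (Sf1 (Sf) sets flow on bond)
bond 2 stroke at I1  (I1: I, integral causality)
bond 4 stroke at J2  (C1 outputs effort q/C1)
bond 0 stroke at J1  (J2: bond 4 brought effort, rest push out)
bond 3 stroke at R1  (0-jn J1 has e-setter on 0)
bond 5 stroke at R2  (J1 effort already set via bond 0)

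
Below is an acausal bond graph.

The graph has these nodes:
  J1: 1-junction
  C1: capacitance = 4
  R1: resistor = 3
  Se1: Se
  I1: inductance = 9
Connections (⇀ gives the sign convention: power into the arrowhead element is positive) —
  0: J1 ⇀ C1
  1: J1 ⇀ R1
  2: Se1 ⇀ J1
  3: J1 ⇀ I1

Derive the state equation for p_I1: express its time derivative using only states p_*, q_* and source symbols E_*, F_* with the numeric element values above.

b2 |J1  (Se1 (Se) sets effort on bond)
b0 |J1  (C1 outputs effort q/C1)
b3 |I1  (I1 integral (f out))
b1 |J1  (J1 flow already set via bond 3)

dp_I1/dt = E_Se1 - p_I1/3 - q_C1/4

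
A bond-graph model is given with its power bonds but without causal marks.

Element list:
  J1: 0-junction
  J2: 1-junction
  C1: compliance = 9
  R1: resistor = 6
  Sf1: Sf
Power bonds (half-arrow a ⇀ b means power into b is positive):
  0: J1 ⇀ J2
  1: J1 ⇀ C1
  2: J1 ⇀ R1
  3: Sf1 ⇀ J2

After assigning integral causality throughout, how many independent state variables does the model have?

β3 →Sf1  (Sf1: flow source, stroke at near end)
β0 →J2  (common-f at J2 fixed by 3)
β1 →J1  (C1 outputs effort q/C1)
β2 →R1  (J1 effort already set via bond 1)

1  (C1 all integral)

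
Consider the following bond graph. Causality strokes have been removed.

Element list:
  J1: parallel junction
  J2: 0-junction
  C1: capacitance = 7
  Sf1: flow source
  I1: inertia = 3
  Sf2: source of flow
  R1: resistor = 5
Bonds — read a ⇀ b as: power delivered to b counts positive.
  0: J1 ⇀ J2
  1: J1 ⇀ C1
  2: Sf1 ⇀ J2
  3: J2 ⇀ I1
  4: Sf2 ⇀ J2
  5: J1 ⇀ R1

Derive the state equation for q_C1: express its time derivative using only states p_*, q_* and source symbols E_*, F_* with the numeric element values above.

dq_C1/dt = F_Sf1 + F_Sf2 - p_I1/3 - q_C1/35

β2 |Sf1  (source Sf1 imposes f)
β4 |Sf2  (source Sf2 imposes f)
β1 |J1  (prefer integral on C1)
β0 |J2  (common-e at J1 fixed by 1)
β5 |R1  (J1: bond 1 brought effort, rest push out)
β3 |I1  (0-jn J2 has e-setter on 0)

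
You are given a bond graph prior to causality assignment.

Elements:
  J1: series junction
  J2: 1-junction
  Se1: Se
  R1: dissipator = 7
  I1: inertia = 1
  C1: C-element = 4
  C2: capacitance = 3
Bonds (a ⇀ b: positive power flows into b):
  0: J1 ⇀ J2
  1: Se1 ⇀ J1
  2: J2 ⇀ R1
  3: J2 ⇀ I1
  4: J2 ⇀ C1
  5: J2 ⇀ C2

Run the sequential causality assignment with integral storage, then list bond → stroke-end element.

β1 stroke at J1  (Se1 (Se) sets effort on bond)
β0 stroke at J2  (J1 needs exactly one f-in)
β3 stroke at I1  (I1 outputs flow p/I1)
β2 stroke at J2  (J2 flow already set via bond 3)
β4 stroke at J2  (J2: bond 3 brought flow, rest push out)
β5 stroke at J2  (1-jn J2 has f-setter on 3)

#0 →J2
#1 →J1
#2 →J2
#3 →I1
#4 →J2
#5 →J2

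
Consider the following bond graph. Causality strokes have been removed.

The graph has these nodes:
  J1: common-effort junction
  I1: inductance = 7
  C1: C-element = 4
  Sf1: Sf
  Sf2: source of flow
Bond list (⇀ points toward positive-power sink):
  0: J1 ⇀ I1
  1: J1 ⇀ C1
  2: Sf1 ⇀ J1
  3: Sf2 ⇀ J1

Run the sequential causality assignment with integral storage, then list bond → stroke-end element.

#0 →I1
#1 →J1
#2 →Sf1
#3 →Sf2

b2 →Sf1  (Sf1 fixes flow; stroke at Sf1)
b3 →Sf2  (source Sf2 imposes f)
b0 →I1  (I1 integral (f out))
b1 →J1  (J1: last free bond brings effort in)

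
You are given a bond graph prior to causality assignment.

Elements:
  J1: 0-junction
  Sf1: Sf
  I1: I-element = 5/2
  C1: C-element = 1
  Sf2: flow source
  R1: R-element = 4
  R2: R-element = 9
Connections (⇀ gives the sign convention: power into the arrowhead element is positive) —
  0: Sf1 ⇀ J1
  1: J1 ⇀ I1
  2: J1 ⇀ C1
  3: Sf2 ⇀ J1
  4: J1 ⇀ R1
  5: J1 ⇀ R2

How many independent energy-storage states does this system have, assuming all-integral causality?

2  (C1, I1 all integral)

β0 →Sf1  (Sf1: flow source, stroke at near end)
β3 →Sf2  (Sf2 fixes flow; stroke at Sf2)
β1 →I1  (I1 integral (f out))
β2 →J1  (C1 outputs effort q/C1)
β4 →R1  (common-e at J1 fixed by 2)
β5 →R2  (J1: bond 2 brought effort, rest push out)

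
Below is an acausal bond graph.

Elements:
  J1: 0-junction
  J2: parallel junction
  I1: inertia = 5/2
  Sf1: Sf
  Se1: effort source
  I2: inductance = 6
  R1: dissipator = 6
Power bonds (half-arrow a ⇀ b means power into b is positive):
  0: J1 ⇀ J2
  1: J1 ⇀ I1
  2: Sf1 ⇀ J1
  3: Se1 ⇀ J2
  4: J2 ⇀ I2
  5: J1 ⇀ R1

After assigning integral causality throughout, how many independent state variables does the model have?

2  (I1, I2 all integral)

bond 2 |Sf1  (Sf1: flow source, stroke at near end)
bond 3 |J2  (Se1 fixes effort; stroke away)
bond 0 |J1  (0-jn J2 has e-setter on 3)
bond 4 |I2  (0-jn J2 has e-setter on 3)
bond 1 |I1  (common-e at J1 fixed by 0)
bond 5 |R1  (J1 effort already set via bond 0)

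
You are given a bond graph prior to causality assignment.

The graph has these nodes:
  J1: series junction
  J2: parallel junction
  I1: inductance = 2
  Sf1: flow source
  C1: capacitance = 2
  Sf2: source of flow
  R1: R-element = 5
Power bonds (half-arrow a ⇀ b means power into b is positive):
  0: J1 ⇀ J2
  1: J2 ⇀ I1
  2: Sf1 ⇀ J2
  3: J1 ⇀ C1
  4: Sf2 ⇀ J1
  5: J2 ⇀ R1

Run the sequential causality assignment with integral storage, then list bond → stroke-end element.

#2 |Sf1  (Sf1: flow source, stroke at near end)
#4 |Sf2  (Sf2: flow source, stroke at near end)
#0 |J1  (common-f at J1 fixed by 4)
#3 |J1  (1-jn J1 has f-setter on 4)
#1 |I1  (I1 integral (f out))
#5 |J2  (only one effort-in slot at J2)

#0 stroke at J1
#1 stroke at I1
#2 stroke at Sf1
#3 stroke at J1
#4 stroke at Sf2
#5 stroke at J2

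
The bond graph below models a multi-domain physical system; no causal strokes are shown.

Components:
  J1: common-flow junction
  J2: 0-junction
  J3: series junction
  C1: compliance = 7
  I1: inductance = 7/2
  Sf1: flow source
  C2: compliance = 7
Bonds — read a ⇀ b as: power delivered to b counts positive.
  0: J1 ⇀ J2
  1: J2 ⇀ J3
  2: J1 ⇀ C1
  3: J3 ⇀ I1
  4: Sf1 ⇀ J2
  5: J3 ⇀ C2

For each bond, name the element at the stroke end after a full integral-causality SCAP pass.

β4 →Sf1  (source Sf1 imposes f)
β2 →J1  (C1: C, integral causality)
β0 →J2  (J1: last free bond brings flow in)
β1 →J3  (common-e at J2 fixed by 0)
β3 →I1  (I1 integral (f out))
β5 →J3  (common-f at J3 fixed by 3)

b0 →J2
b1 →J3
b2 →J1
b3 →I1
b4 →Sf1
b5 →J3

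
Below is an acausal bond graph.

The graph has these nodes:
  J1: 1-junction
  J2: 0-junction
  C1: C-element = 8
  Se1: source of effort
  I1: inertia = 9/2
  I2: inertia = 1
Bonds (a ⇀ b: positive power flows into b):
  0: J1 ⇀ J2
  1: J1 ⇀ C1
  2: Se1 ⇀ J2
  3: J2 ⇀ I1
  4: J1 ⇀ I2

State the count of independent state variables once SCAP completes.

b2 stroke at J2  (Se1 (Se) sets effort on bond)
b0 stroke at J1  (J2: bond 2 brought effort, rest push out)
b3 stroke at I1  (J2 effort already set via bond 2)
b1 stroke at J1  (C1: C, integral causality)
b4 stroke at I2  (J1 needs exactly one f-in)

3  (C1, I1, I2 all integral)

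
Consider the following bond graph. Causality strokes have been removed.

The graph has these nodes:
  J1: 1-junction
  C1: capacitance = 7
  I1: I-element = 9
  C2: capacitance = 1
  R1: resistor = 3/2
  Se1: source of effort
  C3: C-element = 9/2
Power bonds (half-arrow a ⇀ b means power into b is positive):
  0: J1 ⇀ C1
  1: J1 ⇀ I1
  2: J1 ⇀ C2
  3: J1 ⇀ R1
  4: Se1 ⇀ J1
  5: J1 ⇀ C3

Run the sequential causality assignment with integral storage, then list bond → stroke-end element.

bond 0 stroke→J1
bond 1 stroke→I1
bond 2 stroke→J1
bond 3 stroke→J1
bond 4 stroke→J1
bond 5 stroke→J1

bond 4 stroke→J1  (Se1 (Se) sets effort on bond)
bond 0 stroke→J1  (C1: C, integral causality)
bond 1 stroke→I1  (prefer integral on I1)
bond 2 stroke→J1  (J1: bond 1 brought flow, rest push out)
bond 3 stroke→J1  (J1: bond 1 brought flow, rest push out)
bond 5 stroke→J1  (common-f at J1 fixed by 1)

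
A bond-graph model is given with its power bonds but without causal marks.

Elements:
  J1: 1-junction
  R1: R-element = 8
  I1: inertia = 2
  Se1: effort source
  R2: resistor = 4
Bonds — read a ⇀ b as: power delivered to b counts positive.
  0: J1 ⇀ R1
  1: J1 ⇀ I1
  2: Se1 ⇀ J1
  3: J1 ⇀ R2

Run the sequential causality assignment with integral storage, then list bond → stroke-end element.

b2 |J1  (source Se1 imposes e)
b1 |I1  (I1 integral (f out))
b0 |J1  (J1: bond 1 brought flow, rest push out)
b3 |J1  (1-jn J1 has f-setter on 1)

b0 →J1
b1 →I1
b2 →J1
b3 →J1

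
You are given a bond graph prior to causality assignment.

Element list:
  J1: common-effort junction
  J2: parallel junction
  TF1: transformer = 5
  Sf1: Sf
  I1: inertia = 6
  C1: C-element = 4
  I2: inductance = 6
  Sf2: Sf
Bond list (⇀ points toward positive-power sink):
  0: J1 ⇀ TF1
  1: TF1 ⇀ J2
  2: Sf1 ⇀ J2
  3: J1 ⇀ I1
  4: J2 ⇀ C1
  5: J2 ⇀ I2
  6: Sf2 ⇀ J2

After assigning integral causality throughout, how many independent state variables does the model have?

bond 2 stroke at Sf1  (Sf1 (Sf) sets flow on bond)
bond 6 stroke at Sf2  (source Sf2 imposes f)
bond 3 stroke at I1  (prefer integral on I1)
bond 0 stroke at J1  (J1 needs exactly one e-in)
bond 1 stroke at TF1  (through TF1, causality passes straight; one stroke at TF1)
bond 4 stroke at J2  (C1 outputs effort q/C1)
bond 5 stroke at I2  (J2 effort already set via bond 4)

3  (C1, I1, I2 all integral)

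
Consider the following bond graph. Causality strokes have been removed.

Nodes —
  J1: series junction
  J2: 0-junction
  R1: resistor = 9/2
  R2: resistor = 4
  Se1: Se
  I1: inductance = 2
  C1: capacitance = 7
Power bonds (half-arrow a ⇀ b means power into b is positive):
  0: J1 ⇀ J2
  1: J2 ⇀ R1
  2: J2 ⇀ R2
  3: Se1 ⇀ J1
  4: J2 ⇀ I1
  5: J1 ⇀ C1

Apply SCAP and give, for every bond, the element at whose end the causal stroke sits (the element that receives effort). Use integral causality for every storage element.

#0 stroke→J2
#1 stroke→R1
#2 stroke→R2
#3 stroke→J1
#4 stroke→I1
#5 stroke→J1

b3 stroke at J1  (Se1 (Se) sets effort on bond)
b4 stroke at I1  (I1: I, integral causality)
b5 stroke at J1  (prefer integral on C1)
b0 stroke at J2  (only one flow-in slot at J1)
b1 stroke at R1  (0-jn J2 has e-setter on 0)
b2 stroke at R2  (J2 effort already set via bond 0)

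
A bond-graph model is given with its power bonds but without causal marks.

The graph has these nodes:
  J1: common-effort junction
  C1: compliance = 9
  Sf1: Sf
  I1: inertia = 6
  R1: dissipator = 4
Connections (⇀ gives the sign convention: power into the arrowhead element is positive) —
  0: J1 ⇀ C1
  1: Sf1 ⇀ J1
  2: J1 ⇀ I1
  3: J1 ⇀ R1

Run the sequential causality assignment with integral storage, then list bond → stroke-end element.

β0 stroke→J1
β1 stroke→Sf1
β2 stroke→I1
β3 stroke→R1

β1 stroke→Sf1  (Sf1: flow source, stroke at near end)
β0 stroke→J1  (C1 outputs effort q/C1)
β2 stroke→I1  (0-jn J1 has e-setter on 0)
β3 stroke→R1  (common-e at J1 fixed by 0)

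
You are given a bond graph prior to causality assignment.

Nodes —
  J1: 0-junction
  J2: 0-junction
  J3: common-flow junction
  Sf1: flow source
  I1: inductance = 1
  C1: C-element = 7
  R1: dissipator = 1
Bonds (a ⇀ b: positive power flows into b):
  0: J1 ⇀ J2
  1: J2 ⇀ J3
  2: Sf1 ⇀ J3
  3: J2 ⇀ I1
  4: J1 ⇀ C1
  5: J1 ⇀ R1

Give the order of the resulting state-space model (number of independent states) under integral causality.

bond 2 |Sf1  (Sf1: flow source, stroke at near end)
bond 1 |J3  (J3 flow already set via bond 2)
bond 3 |I1  (I1 integral (f out))
bond 0 |J2  (only one effort-in slot at J2)
bond 4 |J1  (C1: C, integral causality)
bond 5 |R1  (J1: bond 4 brought effort, rest push out)

2  (C1, I1 all integral)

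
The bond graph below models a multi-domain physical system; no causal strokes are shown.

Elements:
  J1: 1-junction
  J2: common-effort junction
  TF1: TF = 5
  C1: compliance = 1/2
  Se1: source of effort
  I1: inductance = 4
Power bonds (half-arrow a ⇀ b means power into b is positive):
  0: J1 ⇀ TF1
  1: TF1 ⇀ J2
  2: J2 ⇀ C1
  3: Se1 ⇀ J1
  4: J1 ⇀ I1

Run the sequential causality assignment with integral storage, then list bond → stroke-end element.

β3 →J1  (Se1 fixes effort; stroke away)
β2 →J2  (C1 integral (e out))
β1 →TF1  (J2 effort already set via bond 2)
β0 →J1  (TF TF1: opposite of bond 1)
β4 →I1  (J1: last free bond brings flow in)

#0 →J1
#1 →TF1
#2 →J2
#3 →J1
#4 →I1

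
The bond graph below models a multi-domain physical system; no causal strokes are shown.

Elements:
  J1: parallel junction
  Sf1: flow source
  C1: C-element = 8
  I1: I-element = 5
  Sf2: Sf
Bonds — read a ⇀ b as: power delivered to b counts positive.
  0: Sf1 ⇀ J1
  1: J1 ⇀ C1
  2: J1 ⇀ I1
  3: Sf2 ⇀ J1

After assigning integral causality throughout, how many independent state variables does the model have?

2  (C1, I1 all integral)

b0 stroke→Sf1  (Sf1: flow source, stroke at near end)
b3 stroke→Sf2  (source Sf2 imposes f)
b1 stroke→J1  (C1: C, integral causality)
b2 stroke→I1  (0-jn J1 has e-setter on 1)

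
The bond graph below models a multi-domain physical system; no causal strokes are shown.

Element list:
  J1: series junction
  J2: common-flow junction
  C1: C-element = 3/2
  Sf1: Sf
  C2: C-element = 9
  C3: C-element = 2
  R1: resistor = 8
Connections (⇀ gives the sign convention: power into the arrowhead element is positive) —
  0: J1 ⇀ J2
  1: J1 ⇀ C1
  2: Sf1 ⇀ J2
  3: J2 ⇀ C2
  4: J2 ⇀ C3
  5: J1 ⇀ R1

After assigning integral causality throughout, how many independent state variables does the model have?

β2 →Sf1  (Sf1 (Sf) sets flow on bond)
β0 →J2  (common-f at J2 fixed by 2)
β3 →J2  (J2: bond 2 brought flow, rest push out)
β4 →J2  (J2 flow already set via bond 2)
β1 →J1  (J1 flow already set via bond 0)
β5 →J1  (J1: bond 0 brought flow, rest push out)

3  (C1, C2, C3 all integral)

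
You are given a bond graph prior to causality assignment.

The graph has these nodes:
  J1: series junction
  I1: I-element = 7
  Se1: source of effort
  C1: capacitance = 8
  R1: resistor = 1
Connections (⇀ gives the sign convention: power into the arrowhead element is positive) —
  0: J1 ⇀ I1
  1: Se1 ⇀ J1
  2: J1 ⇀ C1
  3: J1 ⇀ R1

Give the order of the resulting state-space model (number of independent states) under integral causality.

2  (C1, I1 all integral)

#1 →J1  (source Se1 imposes e)
#0 →I1  (I1: I, integral causality)
#2 →J1  (common-f at J1 fixed by 0)
#3 →J1  (common-f at J1 fixed by 0)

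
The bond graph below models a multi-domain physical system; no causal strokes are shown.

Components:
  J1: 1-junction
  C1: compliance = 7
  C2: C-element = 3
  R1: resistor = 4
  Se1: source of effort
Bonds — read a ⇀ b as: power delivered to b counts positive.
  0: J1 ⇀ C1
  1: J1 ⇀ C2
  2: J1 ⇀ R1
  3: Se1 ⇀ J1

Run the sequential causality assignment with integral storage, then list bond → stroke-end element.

#3 stroke at J1  (Se1 fixes effort; stroke away)
#0 stroke at J1  (prefer integral on C1)
#1 stroke at J1  (C2 integral (e out))
#2 stroke at R1  (only one flow-in slot at J1)

bond 0 |J1
bond 1 |J1
bond 2 |R1
bond 3 |J1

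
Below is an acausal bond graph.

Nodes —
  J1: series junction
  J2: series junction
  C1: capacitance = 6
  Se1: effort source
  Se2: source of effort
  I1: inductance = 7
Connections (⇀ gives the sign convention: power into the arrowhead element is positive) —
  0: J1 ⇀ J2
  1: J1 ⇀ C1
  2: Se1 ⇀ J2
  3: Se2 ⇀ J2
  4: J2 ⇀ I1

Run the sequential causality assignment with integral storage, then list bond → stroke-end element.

bond 2 →J2  (Se1: effort source, stroke at far end)
bond 3 →J2  (Se2 (Se) sets effort on bond)
bond 1 →J1  (C1: C, integral causality)
bond 0 →J2  (J1 needs exactly one f-in)
bond 4 →I1  (J2 needs exactly one f-in)

bond 0 stroke→J2
bond 1 stroke→J1
bond 2 stroke→J2
bond 3 stroke→J2
bond 4 stroke→I1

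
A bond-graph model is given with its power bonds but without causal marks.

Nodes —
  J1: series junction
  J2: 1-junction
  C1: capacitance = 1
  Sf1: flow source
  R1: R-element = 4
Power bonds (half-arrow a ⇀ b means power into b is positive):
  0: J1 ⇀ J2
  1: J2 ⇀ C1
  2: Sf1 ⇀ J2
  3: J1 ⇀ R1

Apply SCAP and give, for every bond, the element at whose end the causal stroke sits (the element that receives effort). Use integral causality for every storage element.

β2 |Sf1  (source Sf1 imposes f)
β0 |J2  (J2: bond 2 brought flow, rest push out)
β1 |J2  (J2: bond 2 brought flow, rest push out)
β3 |J1  (J1 flow already set via bond 0)

β0 |J2
β1 |J2
β2 |Sf1
β3 |J1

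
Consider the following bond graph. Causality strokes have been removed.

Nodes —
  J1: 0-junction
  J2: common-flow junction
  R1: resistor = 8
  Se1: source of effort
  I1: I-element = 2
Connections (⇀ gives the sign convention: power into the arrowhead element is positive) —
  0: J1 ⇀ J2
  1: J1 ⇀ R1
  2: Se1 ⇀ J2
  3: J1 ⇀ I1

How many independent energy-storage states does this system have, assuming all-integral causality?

bond 2 stroke at J2  (Se1 fixes effort; stroke away)
bond 0 stroke at J1  (closing 1-jn rule on J2)
bond 1 stroke at R1  (0-jn J1 has e-setter on 0)
bond 3 stroke at I1  (J1: bond 0 brought effort, rest push out)

1  (I1 all integral)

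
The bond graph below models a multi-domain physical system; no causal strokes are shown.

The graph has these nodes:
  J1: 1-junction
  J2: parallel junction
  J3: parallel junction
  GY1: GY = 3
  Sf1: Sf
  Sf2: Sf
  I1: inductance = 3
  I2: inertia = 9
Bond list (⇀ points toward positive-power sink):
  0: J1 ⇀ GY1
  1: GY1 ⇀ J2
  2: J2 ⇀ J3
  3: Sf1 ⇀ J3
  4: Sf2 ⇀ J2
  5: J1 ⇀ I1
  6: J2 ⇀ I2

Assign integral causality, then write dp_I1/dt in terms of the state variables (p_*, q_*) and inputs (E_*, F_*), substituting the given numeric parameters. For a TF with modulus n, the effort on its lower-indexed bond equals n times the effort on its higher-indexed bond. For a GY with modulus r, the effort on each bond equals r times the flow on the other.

bond 3 →Sf1  (source Sf1 imposes f)
bond 4 →Sf2  (Sf2 fixes flow; stroke at Sf2)
bond 2 →J3  (only one effort-in slot at J3)
bond 5 →I1  (I1: I, integral causality)
bond 0 →J1  (common-f at J1 fixed by 5)
bond 1 →J2  (GY GY1: same side as bond 0)
bond 6 →I2  (common-e at J2 fixed by 1)

dp_I1/dt = 3*F_Sf1 + 3*F_Sf2 - p_I2/3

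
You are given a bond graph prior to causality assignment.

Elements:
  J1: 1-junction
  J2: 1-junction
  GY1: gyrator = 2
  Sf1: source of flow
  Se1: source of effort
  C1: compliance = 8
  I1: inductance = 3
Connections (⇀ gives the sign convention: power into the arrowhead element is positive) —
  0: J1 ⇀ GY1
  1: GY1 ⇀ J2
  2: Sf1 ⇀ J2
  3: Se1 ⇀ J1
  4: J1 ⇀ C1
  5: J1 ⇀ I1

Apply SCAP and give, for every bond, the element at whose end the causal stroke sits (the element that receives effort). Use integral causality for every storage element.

bond 2 stroke at Sf1  (Sf1: flow source, stroke at near end)
bond 3 stroke at J1  (Se1 fixes effort; stroke away)
bond 1 stroke at J2  (J2: bond 2 brought flow, rest push out)
bond 0 stroke at J1  (GY1 both-in/both-out from 1)
bond 4 stroke at J1  (C1: C, integral causality)
bond 5 stroke at I1  (J1 needs exactly one f-in)

bond 0 stroke at J1
bond 1 stroke at J2
bond 2 stroke at Sf1
bond 3 stroke at J1
bond 4 stroke at J1
bond 5 stroke at I1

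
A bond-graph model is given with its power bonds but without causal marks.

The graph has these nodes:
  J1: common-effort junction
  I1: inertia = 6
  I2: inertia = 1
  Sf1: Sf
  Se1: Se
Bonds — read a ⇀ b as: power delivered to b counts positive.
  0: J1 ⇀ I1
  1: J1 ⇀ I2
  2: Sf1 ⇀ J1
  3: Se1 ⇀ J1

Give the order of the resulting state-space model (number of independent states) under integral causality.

2  (I1, I2 all integral)

β2 stroke at Sf1  (Sf1 (Sf) sets flow on bond)
β3 stroke at J1  (source Se1 imposes e)
β0 stroke at I1  (J1: bond 3 brought effort, rest push out)
β1 stroke at I2  (J1: bond 3 brought effort, rest push out)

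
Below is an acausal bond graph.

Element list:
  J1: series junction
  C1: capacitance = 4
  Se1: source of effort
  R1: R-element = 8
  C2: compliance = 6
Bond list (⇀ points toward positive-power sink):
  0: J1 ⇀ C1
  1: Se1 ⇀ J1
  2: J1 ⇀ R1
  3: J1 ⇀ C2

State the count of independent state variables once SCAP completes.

2  (C1, C2 all integral)

#1 stroke→J1  (Se1 (Se) sets effort on bond)
#0 stroke→J1  (C1 integral (e out))
#3 stroke→J1  (C2: C, integral causality)
#2 stroke→R1  (only one flow-in slot at J1)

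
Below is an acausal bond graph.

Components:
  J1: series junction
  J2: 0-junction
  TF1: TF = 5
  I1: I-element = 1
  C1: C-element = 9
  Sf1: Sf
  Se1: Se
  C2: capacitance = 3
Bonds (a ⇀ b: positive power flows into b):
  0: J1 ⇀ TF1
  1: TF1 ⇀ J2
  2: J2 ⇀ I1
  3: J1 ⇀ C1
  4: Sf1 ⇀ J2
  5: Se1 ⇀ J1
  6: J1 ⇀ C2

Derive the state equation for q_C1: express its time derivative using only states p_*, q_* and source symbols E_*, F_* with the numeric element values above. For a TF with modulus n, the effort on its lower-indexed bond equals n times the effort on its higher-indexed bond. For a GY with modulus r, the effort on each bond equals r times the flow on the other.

dq_C1/dt = -F_Sf1/5 + p_I1/5

bond 4 |Sf1  (Sf1 (Sf) sets flow on bond)
bond 5 |J1  (Se1: effort source, stroke at far end)
bond 2 |I1  (I1 outputs flow p/I1)
bond 1 |J2  (J2 needs exactly one e-in)
bond 0 |TF1  (TF1 one-in-one-out from 1)
bond 3 |J1  (J1: bond 0 brought flow, rest push out)
bond 6 |J1  (common-f at J1 fixed by 0)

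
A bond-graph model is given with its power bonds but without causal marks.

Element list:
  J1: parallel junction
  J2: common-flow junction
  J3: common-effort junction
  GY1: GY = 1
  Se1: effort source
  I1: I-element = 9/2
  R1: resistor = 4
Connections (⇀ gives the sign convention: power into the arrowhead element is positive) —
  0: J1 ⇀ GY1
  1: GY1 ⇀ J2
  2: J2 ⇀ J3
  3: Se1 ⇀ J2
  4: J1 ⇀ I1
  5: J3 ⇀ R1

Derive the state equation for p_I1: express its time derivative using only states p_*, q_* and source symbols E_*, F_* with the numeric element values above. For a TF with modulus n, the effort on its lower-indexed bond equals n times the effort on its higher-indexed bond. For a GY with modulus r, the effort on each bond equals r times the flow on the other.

b3 stroke→J2  (source Se1 imposes e)
b4 stroke→I1  (I1 integral (f out))
b0 stroke→J1  (J1: last free bond brings effort in)
b1 stroke→J2  (GY GY1: same side as bond 0)
b2 stroke→J3  (only one flow-in slot at J2)
b5 stroke→R1  (0-jn J3 has e-setter on 2)

dp_I1/dt = E_Se1/4 - p_I1/18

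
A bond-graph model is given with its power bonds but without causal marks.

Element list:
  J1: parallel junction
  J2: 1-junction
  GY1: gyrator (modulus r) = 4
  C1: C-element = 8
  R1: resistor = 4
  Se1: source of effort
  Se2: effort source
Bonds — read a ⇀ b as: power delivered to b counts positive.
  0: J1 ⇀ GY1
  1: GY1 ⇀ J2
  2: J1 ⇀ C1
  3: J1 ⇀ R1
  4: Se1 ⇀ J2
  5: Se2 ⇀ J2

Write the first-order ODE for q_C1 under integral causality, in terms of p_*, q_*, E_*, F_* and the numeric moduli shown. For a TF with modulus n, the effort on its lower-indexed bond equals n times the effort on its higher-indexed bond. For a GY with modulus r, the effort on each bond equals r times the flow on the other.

dq_C1/dt = E_Se1/4 + E_Se2/4 - q_C1/32

b4 stroke→J2  (source Se1 imposes e)
b5 stroke→J2  (Se2 fixes effort; stroke away)
b1 stroke→GY1  (J2 needs exactly one f-in)
b0 stroke→GY1  (GY1 both-in/both-out from 1)
b2 stroke→J1  (C1 integral (e out))
b3 stroke→R1  (J1 effort already set via bond 2)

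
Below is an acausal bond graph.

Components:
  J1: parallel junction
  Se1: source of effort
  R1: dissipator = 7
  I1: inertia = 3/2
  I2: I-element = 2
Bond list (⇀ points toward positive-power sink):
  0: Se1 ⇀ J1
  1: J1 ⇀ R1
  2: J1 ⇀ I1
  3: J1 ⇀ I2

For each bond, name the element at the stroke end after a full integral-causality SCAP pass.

β0 stroke at J1  (Se1 (Se) sets effort on bond)
β1 stroke at R1  (common-e at J1 fixed by 0)
β2 stroke at I1  (J1: bond 0 brought effort, rest push out)
β3 stroke at I2  (J1: bond 0 brought effort, rest push out)

#0 |J1
#1 |R1
#2 |I1
#3 |I2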